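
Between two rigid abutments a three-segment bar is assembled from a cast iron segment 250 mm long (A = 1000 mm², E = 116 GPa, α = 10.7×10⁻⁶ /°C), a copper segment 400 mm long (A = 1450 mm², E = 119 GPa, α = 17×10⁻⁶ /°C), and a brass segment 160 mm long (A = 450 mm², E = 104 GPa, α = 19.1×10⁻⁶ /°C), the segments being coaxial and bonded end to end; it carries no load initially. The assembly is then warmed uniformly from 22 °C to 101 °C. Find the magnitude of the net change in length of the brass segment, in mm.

|ΔL| ≈ 0.187 mm

Free thermal expansion of the whole bar: Σ αᵢΔT Lᵢ = 10.7×10⁻⁶×79×250 + 17×10⁻⁶×79×400 + 19.1×10⁻⁶×79×160 = 0.9899 mm.
The walls prevent any net length change, so an axial force P (same in every segment) develops. Compatibility: P · Σ Lᵢ/(AᵢEᵢ) = δ_free.
Σ Lᵢ/(AᵢEᵢ) = 250/(1000×116×10³) + 400/(1450×119×10³) + 160/(450×104×10³) = 7.892×10⁻⁶ mm/N.
P = 0.9899 / 7.892×10⁻⁶ = 125400 N = 125.4 kN, compressive.
For the brass segment, free thermal change = 19.1×10⁻⁶×79×160 = 0.2414 mm and elastic change from P = 125400×160/(450×104×10³) = 0.4288 mm; these oppose, so the net change is 0.187 mm (segment shortens).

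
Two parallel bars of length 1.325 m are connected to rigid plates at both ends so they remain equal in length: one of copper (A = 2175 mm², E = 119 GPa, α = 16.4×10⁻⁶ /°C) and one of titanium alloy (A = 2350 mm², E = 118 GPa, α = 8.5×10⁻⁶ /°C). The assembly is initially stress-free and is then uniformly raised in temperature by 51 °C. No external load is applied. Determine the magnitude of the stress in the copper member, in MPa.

σ ≈ 24.8 MPa (compressive)

Both members must finish at the same length. With the larger α, the copper tends to over-expand; the plates restrain it, putting the copper in compression and the titanium alloy in tension. With no external load the two internal forces are equal and opposite, magnitude P.
Compatibility of the two members (thermal + elastic change equal): (α₁ − α₂)ΔT = P·[1/(A₁E₁) + 1/(A₂E₂)].
|α₁ − α₂|·ΔT = 7.9×10⁻⁶ × 51 = 0.0004029.
1/(A₁E₁) + 1/(A₂E₂) = 1/(2175×119×10³) + 1/(2350×118×10³) = 7.47×10⁻⁹ N⁻¹.
P = 0.0004029 / 7.47×10⁻⁹ = 53940 N = 53.94 kN.
σ_{copper} = P/A₁ = 53940/2175 = 24.8 MPa, compressive.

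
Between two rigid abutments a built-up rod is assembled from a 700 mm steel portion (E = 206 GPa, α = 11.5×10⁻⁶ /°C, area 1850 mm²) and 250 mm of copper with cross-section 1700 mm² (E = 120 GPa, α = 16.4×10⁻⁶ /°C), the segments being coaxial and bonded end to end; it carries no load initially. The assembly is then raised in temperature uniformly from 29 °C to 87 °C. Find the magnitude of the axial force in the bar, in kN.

P ≈ 230 kN (compressive)

With the walls removed the bar would change length by δ_free = Σ αᵢΔT Lᵢ = 11.5×10⁻⁶×58×700 + 16.4×10⁻⁶×58×250 = 0.7047 mm.
The rigid supports impose zero overall length change; the single axial force P common to all segments must satisfy P Σ Lᵢ/(AᵢEᵢ) = δ_free.
The series flexibility is Σ Lᵢ/(AᵢEᵢ) = 700/(1850×206×10³) + 250/(1700×120×10³) = 3.062×10⁻⁶ mm/N.
So P = 0.7047 / 3.062×10⁻⁶ = 230.1 kN, compressive.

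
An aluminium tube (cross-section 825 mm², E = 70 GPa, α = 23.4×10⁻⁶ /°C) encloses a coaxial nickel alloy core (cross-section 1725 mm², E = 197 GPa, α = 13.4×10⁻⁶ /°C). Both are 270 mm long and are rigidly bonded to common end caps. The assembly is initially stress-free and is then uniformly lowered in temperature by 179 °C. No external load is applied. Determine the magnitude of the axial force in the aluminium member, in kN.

P ≈ 88.4 kN (tensile in the aluminium)

Equilibrium of a rigid end plate with no external load gives equal and opposite internal forces ±P in the two members. Since α_{aluminium} > α_{nickel alloy}, cooling drives the aluminium into tension and the nickel alloy into compression.
Compatibility of the two members (thermal + elastic change equal): (α₁ − α₂)ΔT = P·[1/(A₁E₁) + 1/(A₂E₂)].
|α₁ − α₂|·ΔT = 10×10⁻⁶ × 179 = 0.00179.
1/(A₁E₁) + 1/(A₂E₂) = 1/(825×70×10³) + 1/(1725×197×10³) = 2.026×10⁻⁸ N⁻¹.
P = 0.00179 / 2.026×10⁻⁸ = 88360 N = 88.36 kN.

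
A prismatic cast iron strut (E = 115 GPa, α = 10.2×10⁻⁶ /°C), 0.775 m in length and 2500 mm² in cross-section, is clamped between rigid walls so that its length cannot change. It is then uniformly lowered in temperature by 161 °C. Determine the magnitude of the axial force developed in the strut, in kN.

Full restraint means ε = 0, so the stress is σ = EαΔT = 115×10³ × 10.2×10⁻⁶ × 161 = 188.9 MPa.
Axial force P = σA = 188.9 × 2500 = 472100 N = 472.1 kN, tensile.

P ≈ 472 kN (tensile)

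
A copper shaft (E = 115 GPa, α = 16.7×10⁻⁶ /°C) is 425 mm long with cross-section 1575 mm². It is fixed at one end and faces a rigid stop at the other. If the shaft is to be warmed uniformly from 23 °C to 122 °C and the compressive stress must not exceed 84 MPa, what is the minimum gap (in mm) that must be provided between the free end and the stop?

Free expansion if unrestrained: δ_free = αΔT L = 16.7×10⁻⁶ × 99 × 425 = 0.7027 mm.
At the allowable stress the elastic shortening the wall may impose is σL/E = 84 × 425 / (115×10³) = 0.3104 mm.
So the gap has to take up the difference, g_min = δ_free − σL/E = 0.7027 − 0.3104 = 0.3922 mm.

g ≈ 0.392 mm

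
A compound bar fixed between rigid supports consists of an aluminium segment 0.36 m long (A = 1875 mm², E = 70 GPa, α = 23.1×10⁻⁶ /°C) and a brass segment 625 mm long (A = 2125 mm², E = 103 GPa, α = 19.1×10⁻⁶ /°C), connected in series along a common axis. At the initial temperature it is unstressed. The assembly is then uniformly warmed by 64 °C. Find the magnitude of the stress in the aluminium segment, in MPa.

σ ≈ 123 MPa (compressive)

With the walls removed the bar would change length by δ_free = Σ αᵢΔT Lᵢ = 23.1×10⁻⁶×64×360 + 19.1×10⁻⁶×64×625 = 1.296 mm.
Since the ends are fixed, an axial force P builds up, equal in every segment, with P · Σ Lᵢ/(AᵢEᵢ) = δ_free.
The series flexibility is Σ Lᵢ/(AᵢEᵢ) = 360/(1875×70×10³) + 625/(2125×103×10³) = 5.598×10⁻⁶ mm/N.
P = 1.296 / 5.598×10⁻⁶ = 231500 N = 231.5 kN, compressive.
σ_{aluminium} = P / A = 231500 / 1875 = 123.5 MPa.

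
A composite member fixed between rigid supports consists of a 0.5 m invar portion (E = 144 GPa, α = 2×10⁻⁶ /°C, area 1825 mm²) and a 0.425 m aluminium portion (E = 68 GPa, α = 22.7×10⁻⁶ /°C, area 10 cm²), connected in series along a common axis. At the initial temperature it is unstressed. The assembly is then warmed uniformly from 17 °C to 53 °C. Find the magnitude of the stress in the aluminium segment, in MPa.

If the supports were absent, the total length change would be Σ αᵢΔT Lᵢ = 2×10⁻⁶×36×500 + 22.7×10⁻⁶×36×425 = 0.3833 mm.
The rigid supports impose zero overall length change; the single axial force P common to all segments must satisfy P Σ Lᵢ/(AᵢEᵢ) = δ_free.
Σ Lᵢ/(AᵢEᵢ) = 500/(1825×144×10³) + 425/(1000×68×10³) = 8.153×10⁻⁶ mm/N.
P = 0.3833 / 8.153×10⁻⁶ = 47020 N = 47.02 kN, compressive.
σ_{aluminium} = P / A = 47020 / 1000 = 47.02 MPa.

σ ≈ 47 MPa (compressive)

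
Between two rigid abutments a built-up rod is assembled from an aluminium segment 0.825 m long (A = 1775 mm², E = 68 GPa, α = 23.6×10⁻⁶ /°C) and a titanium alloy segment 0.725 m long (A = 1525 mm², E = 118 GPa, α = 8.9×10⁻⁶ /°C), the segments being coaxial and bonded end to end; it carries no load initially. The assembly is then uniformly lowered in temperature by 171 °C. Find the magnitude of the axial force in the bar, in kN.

With the walls removed the bar would change length by δ_free = Σ αᵢΔT Lᵢ = 23.6×10⁻⁶×171×825 + 8.9×10⁻⁶×171×725 = 4.433 mm.
The rigid supports impose zero overall length change; the single axial force P common to all segments must satisfy P Σ Lᵢ/(AᵢEᵢ) = δ_free.
Σ Lᵢ/(AᵢEᵢ) = 825/(1775×68×10³) + 725/(1525×118×10³) = 1.086×10⁻⁵ mm/N.
Hence P = δ_free / Σ(L/AE) = 4.433/1.086×10⁻⁵ = 408 kN (tensile).

P ≈ 408 kN (tensile)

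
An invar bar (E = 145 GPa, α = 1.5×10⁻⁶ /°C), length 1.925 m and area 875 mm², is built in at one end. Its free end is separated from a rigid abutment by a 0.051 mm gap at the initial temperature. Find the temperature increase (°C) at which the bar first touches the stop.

The gap closes when αΔT L = 0.051 mm, since the bar is still unstressed at that instant.
ΔT = 0.051 / (1.5×10⁻⁶ × 1925) = 17.66 °C.

ΔT ≈ 17.7 °C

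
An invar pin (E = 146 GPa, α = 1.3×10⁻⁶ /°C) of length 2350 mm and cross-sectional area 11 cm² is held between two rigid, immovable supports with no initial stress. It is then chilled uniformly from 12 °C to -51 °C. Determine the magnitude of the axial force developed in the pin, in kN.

P ≈ 13.2 kN (tensile)

Full restraint means ε = 0, so the stress is σ = EαΔT = 146×10³ × 1.3×10⁻⁶ × 63 = 11.96 MPa.
P = AEαΔT = 1100 × 146×10³ × 1.3×10⁻⁶ × 63 = 13.15 kN (tensile).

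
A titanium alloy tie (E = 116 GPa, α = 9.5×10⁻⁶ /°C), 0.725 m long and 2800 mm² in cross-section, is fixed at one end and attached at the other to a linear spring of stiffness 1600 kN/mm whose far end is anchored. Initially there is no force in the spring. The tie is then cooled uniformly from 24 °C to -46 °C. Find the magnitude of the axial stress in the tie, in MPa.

If the spring were absent the tie would shorten by αΔT L = 9.5×10⁻⁶ × 70 × 725 = 0.4821 mm.
With a force P in the spring, the elastic change of the tie is PL/(AE) and that of the spring is P/k; compatibility requires their sum to equal δ_free.
So P = δ_free / [L/(AE) + 1/k] = 0.4821 / [ 725/(2800×116×10³) + 1/(1600×10³) ].
P = 0.4821 / 2.857×10⁻⁶ = 168700 N.
σ = P/A = 168700/2800 = 60.27 MPa.

σ ≈ 60.3 MPa (tensile)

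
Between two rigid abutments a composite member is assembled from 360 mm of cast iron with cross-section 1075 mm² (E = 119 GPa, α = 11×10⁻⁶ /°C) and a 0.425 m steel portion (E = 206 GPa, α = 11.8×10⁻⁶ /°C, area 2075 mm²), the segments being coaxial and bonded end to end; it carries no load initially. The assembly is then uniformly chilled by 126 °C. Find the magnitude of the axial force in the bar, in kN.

P ≈ 297 kN (tensile)

With the walls removed the bar would change length by δ_free = Σ αᵢΔT Lᵢ = 11×10⁻⁶×126×360 + 11.8×10⁻⁶×126×425 = 1.131 mm.
The walls prevent any net length change, so an axial force P (same in every segment) develops. Compatibility: P · Σ Lᵢ/(AᵢEᵢ) = δ_free.
Σ Lᵢ/(AᵢEᵢ) = 360/(1075×119×10³) + 425/(2075×206×10³) = 3.808×10⁻⁶ mm/N.
P = 1.131 / 3.808×10⁻⁶ = 296900 N = 296.9 kN, tensile.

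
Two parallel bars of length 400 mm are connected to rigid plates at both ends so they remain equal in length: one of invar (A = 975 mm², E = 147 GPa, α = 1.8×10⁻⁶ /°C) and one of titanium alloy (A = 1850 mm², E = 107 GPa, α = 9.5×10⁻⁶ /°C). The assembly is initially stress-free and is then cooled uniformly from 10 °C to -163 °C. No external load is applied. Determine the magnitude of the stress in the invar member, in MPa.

The titanium alloy has the larger α, so on cooling it would change length more than the invar if both were free. The rigid plates force a common final length, so the titanium alloy is put into tension and the invar into compression, with equal and opposite forces P (no external load).
Compatibility of the two members (thermal + elastic change equal): (α₁ − α₂)ΔT = P·[1/(A₁E₁) + 1/(A₂E₂)].
|α₁ − α₂|·ΔT = 7.7×10⁻⁶ × 173 = 0.001332.
1/(A₁E₁) + 1/(A₂E₂) = 1/(975×147×10³) + 1/(1850×107×10³) = 1.203×10⁻⁸ N⁻¹.
P = 0.001332 / 1.203×10⁻⁸ = 110700 N = 110.7 kN.
σ_{invar} = P/A₁ = 110700/975 = 113.6 MPa, compressive.

σ ≈ 114 MPa (compressive)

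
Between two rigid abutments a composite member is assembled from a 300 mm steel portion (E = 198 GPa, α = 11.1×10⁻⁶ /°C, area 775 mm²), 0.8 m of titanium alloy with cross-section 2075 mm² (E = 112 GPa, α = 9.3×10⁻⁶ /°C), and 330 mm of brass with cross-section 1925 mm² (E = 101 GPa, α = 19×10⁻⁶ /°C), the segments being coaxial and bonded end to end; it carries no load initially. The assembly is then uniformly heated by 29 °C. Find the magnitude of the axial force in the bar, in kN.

If the supports were absent, the total length change would be Σ αᵢΔT Lᵢ = 11.1×10⁻⁶×29×300 + 9.3×10⁻⁶×29×800 + 19×10⁻⁶×29×330 = 0.4942 mm.
The walls prevent any net length change, so an axial force P (same in every segment) develops. Compatibility: P · Σ Lᵢ/(AᵢEᵢ) = δ_free.
Σ Lᵢ/(AᵢEᵢ) = 300/(775×198×10³) + 800/(2075×112×10³) + 330/(1925×101×10³) = 7.095×10⁻⁶ mm/N.
So P = 0.4942 / 7.095×10⁻⁶ = 69.65 kN, compressive.

P ≈ 69.7 kN (compressive)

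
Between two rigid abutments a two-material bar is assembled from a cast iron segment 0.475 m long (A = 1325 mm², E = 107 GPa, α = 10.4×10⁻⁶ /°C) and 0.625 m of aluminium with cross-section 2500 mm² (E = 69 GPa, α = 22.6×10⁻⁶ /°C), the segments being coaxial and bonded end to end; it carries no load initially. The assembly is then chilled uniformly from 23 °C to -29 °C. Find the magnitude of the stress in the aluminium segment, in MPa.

σ ≈ 56.9 MPa (tensile)

With the walls removed the bar would change length by δ_free = Σ αᵢΔT Lᵢ = 10.4×10⁻⁶×52×475 + 22.6×10⁻⁶×52×625 = 0.9914 mm.
The walls prevent any net length change, so an axial force P (same in every segment) develops. Compatibility: P · Σ Lᵢ/(AᵢEᵢ) = δ_free.
The series flexibility is Σ Lᵢ/(AᵢEᵢ) = 475/(1325×107×10³) + 625/(2500×69×10³) = 6.974×10⁻⁶ mm/N.
P = 0.9914 / 6.974×10⁻⁶ = 142200 N = 142.2 kN, tensile.
σ_{aluminium} = P / A = 142200 / 2500 = 56.87 MPa.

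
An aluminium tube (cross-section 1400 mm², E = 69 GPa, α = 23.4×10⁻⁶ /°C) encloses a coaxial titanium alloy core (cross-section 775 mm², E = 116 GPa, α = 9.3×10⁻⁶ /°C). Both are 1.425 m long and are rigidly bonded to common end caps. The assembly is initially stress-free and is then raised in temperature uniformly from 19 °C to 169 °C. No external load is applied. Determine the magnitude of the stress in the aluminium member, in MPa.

σ ≈ 70.3 MPa (compressive)

Equilibrium of a rigid end plate with no external load gives equal and opposite internal forces ±P in the two members. Since α_{aluminium} > α_{titanium alloy}, heating drives the aluminium into compression and the titanium alloy into tension.
Setting the final lengths equal and cancelling L: (α₁ − α₂)ΔT = P/(A₁E₁) + P/(A₂E₂).
|α₁ − α₂|·ΔT = 14.1×10⁻⁶ × 150 = 0.002115.
1/(A₁E₁) + 1/(A₂E₂) = 1/(1400×69×10³) + 1/(775×116×10³) = 2.148×10⁻⁸ N⁻¹.
So P = 0.002115 / 2.148×10⁻⁸ = 98.48 kN.
σ_{aluminium} = P/A₁ = 98480/1400 = 70.35 MPa, compressive.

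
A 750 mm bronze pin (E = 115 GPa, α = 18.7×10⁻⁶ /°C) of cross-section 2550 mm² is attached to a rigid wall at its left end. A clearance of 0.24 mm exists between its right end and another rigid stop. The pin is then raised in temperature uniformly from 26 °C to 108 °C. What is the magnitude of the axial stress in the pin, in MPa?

If the wall were absent the pin would grow by αΔT L = 18.7×10⁻⁶ × 82 × 750 = 1.15 mm.
After closing the 0.24 mm clearance, 1.15 − 0.24 = 0.91 mm of expansion remains to be suppressed by the wall.
That suppressed elongation corresponds to σ = E·Δ/L = 115×10³ × 0.91/750 = 139.5 MPa.

σ ≈ 140 MPa (compressive)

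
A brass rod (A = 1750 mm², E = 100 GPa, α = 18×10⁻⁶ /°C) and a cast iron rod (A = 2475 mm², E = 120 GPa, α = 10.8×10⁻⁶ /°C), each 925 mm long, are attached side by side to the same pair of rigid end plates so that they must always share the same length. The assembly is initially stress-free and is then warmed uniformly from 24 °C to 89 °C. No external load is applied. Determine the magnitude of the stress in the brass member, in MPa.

σ ≈ 29.4 MPa (compressive)

The brass has the larger α, so on heating it would change length more than the cast iron if both were free. The rigid plates force a common final length, so the brass is put into compression and the cast iron into tension, with equal and opposite forces P (no external load).
Setting the final lengths equal and cancelling L: (α₁ − α₂)ΔT = P/(A₁E₁) + P/(A₂E₂).
|α₁ − α₂|·ΔT = 7.2×10⁻⁶ × 65 = 0.000468.
1/(A₁E₁) + 1/(A₂E₂) = 1/(1750×100×10³) + 1/(2475×120×10³) = 9.081×10⁻⁹ N⁻¹.
So P = 0.000468 / 9.081×10⁻⁹ = 51.53 kN.
σ_{brass} = P/A₁ = 51530/1750 = 29.45 MPa, compressive.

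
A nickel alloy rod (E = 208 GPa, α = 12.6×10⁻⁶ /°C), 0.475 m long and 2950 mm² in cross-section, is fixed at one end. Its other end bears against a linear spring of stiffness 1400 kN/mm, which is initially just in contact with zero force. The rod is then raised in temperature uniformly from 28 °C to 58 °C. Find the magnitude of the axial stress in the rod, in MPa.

σ ≈ 40.9 MPa (compressive)

Free thermal expansion: δ_free = αΔT L = 12.6×10⁻⁶ × 30 × 475 = 0.1795 mm.
With a force P in the spring, the elastic change of the rod is PL/(AE) and that of the spring is P/k; compatibility requires their sum to equal δ_free.
So P = δ_free / [L/(AE) + 1/k] = 0.1795 / [ 475/(2950×208×10³) + 1/(1400×10³) ].
P = 0.1795 / 1.488×10⁻⁶ = 120600 N.
σ = P/A = 120600/2950 = 40.89 MPa.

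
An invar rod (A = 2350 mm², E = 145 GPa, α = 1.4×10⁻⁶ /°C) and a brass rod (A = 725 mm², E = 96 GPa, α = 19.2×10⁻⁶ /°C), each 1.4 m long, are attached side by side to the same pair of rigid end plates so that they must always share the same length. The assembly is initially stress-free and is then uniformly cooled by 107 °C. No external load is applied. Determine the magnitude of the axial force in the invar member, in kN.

P ≈ 110 kN (compressive in the invar)

Equilibrium of a rigid end plate with no external load gives equal and opposite internal forces ±P in the two members. Since α_{brass} > α_{invar}, cooling drives the brass into tension and the invar into compression.
Setting the final lengths equal and cancelling L: (α₁ − α₂)ΔT = P/(A₁E₁) + P/(A₂E₂).
|α₁ − α₂|·ΔT = 17.8×10⁻⁶ × 107 = 0.001905.
1/(A₁E₁) + 1/(A₂E₂) = 1/(2350×145×10³) + 1/(725×96×10³) = 1.73×10⁻⁸ N⁻¹.
So P = 0.001905 / 1.73×10⁻⁸ = 110.1 kN.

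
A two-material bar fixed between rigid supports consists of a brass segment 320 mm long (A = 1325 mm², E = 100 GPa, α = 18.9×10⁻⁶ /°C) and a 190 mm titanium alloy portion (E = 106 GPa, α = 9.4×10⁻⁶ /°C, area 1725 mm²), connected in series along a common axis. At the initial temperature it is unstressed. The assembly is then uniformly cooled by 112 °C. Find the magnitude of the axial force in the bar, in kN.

Free thermal contraction of the whole bar: Σ αᵢΔT Lᵢ = 18.9×10⁻⁶×112×320 + 9.4×10⁻⁶×112×190 = 0.8774 mm.
The rigid supports impose zero overall length change; the single axial force P common to all segments must satisfy P Σ Lᵢ/(AᵢEᵢ) = δ_free.
Σ Lᵢ/(AᵢEᵢ) = 320/(1325×100×10³) + 190/(1725×106×10³) = 3.454×10⁻⁶ mm/N.
Hence P = δ_free / Σ(L/AE) = 0.8774/3.454×10⁻⁶ = 254 kN (tensile).

P ≈ 254 kN (tensile)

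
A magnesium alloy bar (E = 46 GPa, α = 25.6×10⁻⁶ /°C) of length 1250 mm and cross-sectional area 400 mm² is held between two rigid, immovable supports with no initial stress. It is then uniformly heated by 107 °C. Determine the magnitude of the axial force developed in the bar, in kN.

The ends cannot move, so σ = EαΔT = 46×10³ × 25.6×10⁻⁶ × 107 = 126 MPa.
P = AEαΔT = 400 × 46×10³ × 25.6×10⁻⁶ × 107 = 50.4 kN (compressive).

P ≈ 50.4 kN (compressive)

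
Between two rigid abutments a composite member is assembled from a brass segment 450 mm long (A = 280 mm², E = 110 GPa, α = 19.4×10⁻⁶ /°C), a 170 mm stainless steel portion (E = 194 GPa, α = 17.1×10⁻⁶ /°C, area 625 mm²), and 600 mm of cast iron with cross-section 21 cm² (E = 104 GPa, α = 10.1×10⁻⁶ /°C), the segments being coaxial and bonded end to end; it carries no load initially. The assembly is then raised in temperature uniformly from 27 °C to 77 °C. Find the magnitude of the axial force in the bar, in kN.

P ≈ 47.2 kN (compressive)

Free thermal expansion of the whole bar: Σ αᵢΔT Lᵢ = 19.4×10⁻⁶×50×450 + 17.1×10⁻⁶×50×170 + 10.1×10⁻⁶×50×600 = 0.8848 mm.
The rigid supports impose zero overall length change; the single axial force P common to all segments must satisfy P Σ Lᵢ/(AᵢEᵢ) = δ_free.
The series flexibility is Σ Lᵢ/(AᵢEᵢ) = 450/(280×110×10³) + 170/(625×194×10³) + 600/(2100×104×10³) = 1.876×10⁻⁵ mm/N.
Hence P = δ_free / Σ(L/AE) = 0.8848/1.876×10⁻⁵ = 47.17 kN (compressive).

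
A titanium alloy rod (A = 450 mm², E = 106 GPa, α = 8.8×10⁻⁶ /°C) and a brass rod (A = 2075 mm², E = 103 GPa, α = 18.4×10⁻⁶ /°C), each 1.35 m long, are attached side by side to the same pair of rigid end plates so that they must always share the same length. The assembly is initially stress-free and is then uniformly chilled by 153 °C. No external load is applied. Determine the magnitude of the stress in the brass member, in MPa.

Equilibrium of a rigid end plate with no external load gives equal and opposite internal forces ±P in the two members. Since α_{brass} > α_{titanium alloy}, cooling drives the brass into tension and the titanium alloy into compression.
Equating the net (thermal + elastic) strains gives |α₁ − α₂|·ΔT = P·[1/(A₁E₁) + 1/(A₂E₂)].
|α₁ − α₂|·ΔT = 9.6×10⁻⁶ × 153 = 0.001469.
1/(A₁E₁) + 1/(A₂E₂) = 1/(450×106×10³) + 1/(2075×103×10³) = 2.564×10⁻⁸ N⁻¹.
P = 0.001469 / 2.564×10⁻⁸ = 57280 N = 57.28 kN.
σ_{brass} = P/A₂ = 57280/2075 = 27.6 MPa, tensile.

σ ≈ 27.6 MPa (tensile)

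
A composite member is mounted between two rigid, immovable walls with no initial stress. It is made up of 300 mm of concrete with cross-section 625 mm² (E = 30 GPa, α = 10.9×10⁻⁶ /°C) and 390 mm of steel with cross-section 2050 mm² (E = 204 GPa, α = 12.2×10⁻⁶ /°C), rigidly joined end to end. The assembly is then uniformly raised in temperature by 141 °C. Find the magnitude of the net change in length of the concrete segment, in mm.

Free thermal expansion of the whole bar: Σ αᵢΔT Lᵢ = 10.9×10⁻⁶×141×300 + 12.2×10⁻⁶×141×390 = 1.132 mm.
Since the ends are fixed, an axial force P builds up, equal in every segment, with P · Σ Lᵢ/(AᵢEᵢ) = δ_free.
Σ Lᵢ/(AᵢEᵢ) = 300/(625×30×10³) + 390/(2050×204×10³) = 1.693×10⁻⁵ mm/N.
So P = 1.132 / 1.693×10⁻⁵ = 66.85 kN, compressive.
For the concrete segment, free thermal change = 10.9×10⁻⁶×141×300 = 0.4611 mm and elastic change from P = 66850×300/(625×30×10³) = 1.07 mm; these oppose, so the net change is 0.609 mm (segment shortens).

|ΔL| ≈ 0.609 mm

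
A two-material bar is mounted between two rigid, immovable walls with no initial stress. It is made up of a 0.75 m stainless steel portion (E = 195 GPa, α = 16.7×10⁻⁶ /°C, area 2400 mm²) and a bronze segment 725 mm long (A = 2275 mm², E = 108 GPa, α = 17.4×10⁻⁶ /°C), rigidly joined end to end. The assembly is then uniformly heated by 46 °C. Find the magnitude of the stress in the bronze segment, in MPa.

Free thermal expansion of the whole bar: Σ αᵢΔT Lᵢ = 16.7×10⁻⁶×46×750 + 17.4×10⁻⁶×46×725 = 1.156 mm.
The walls prevent any net length change, so an axial force P (same in every segment) develops. Compatibility: P · Σ Lᵢ/(AᵢEᵢ) = δ_free.
The series flexibility is Σ Lᵢ/(AᵢEᵢ) = 750/(2400×195×10³) + 725/(2275×108×10³) = 4.553×10⁻⁶ mm/N.
P = 1.156 / 4.553×10⁻⁶ = 254000 N = 254 kN, compressive.
σ_{bronze} = P / A = 254000 / 2275 = 111.6 MPa.

σ ≈ 112 MPa (compressive)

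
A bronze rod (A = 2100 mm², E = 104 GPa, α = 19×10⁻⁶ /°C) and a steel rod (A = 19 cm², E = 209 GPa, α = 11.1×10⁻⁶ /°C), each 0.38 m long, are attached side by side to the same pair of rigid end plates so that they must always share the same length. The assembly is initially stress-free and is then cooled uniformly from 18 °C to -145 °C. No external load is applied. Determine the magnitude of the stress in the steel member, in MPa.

The bronze has the larger α, so on cooling it would change length more than the steel if both were free. The rigid plates force a common final length, so the bronze is put into tension and the steel into compression, with equal and opposite forces P (no external load).
Setting the final lengths equal and cancelling L: (α₁ − α₂)ΔT = P/(A₁E₁) + P/(A₂E₂).
|α₁ − α₂|·ΔT = 7.9×10⁻⁶ × 163 = 0.001288.
1/(A₁E₁) + 1/(A₂E₂) = 1/(2100×104×10³) + 1/(1900×209×10³) = 7.097×10⁻⁹ N⁻¹.
P = 0.001288 / 7.097×10⁻⁹ = 181400 N = 181.4 kN.
σ_{steel} = P/A₂ = 181400/1900 = 95.5 MPa, compressive.

σ ≈ 95.5 MPa (compressive)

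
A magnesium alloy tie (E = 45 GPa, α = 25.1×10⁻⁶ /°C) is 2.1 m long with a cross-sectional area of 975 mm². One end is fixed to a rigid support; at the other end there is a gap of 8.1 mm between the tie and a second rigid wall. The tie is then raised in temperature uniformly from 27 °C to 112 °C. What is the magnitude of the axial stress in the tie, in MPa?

σ ≈ 0 MPa

If the wall were absent the tie would grow by αΔT L = 25.1×10⁻⁶ × 85 × 2100 = 4.48 mm.
Since δ_free = 4.48 mm is less than the 8.1 mm gap, the tie never touches the wall. No axial force develops.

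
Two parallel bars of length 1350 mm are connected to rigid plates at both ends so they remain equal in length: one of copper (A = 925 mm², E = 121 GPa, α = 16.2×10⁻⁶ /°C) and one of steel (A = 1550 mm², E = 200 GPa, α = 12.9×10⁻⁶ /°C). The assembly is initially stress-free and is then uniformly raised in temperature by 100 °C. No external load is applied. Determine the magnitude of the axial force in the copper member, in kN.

P ≈ 27.1 kN (compressive in the copper)

The copper has the larger α, so on heating it would change length more than the steel if both were free. The rigid plates force a common final length, so the copper is put into compression and the steel into tension, with equal and opposite forces P (no external load).
Compatibility of the two members (thermal + elastic change equal): (α₁ − α₂)ΔT = P·[1/(A₁E₁) + 1/(A₂E₂)].
|α₁ − α₂|·ΔT = 3.3×10⁻⁶ × 100 = 0.00033.
1/(A₁E₁) + 1/(A₂E₂) = 1/(925×121×10³) + 1/(1550×200×10³) = 1.216×10⁻⁸ N⁻¹.
P = 0.00033 / 1.216×10⁻⁸ = 27140 N = 27.14 kN.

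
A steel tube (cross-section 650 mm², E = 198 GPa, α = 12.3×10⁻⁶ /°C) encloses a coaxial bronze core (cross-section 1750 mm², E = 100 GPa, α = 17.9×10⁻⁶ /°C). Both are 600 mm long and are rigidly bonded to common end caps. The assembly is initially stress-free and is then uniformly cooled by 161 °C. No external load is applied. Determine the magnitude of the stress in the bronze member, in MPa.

Equilibrium of a rigid end plate with no external load gives equal and opposite internal forces ±P in the two members. Since α_{bronze} > α_{steel}, cooling drives the bronze into tension and the steel into compression.
Equating the net (thermal + elastic) strains gives |α₁ − α₂|·ΔT = P·[1/(A₁E₁) + 1/(A₂E₂)].
|α₁ − α₂|·ΔT = 5.6×10⁻⁶ × 161 = 0.0009016.
1/(A₁E₁) + 1/(A₂E₂) = 1/(650×198×10³) + 1/(1750×100×10³) = 1.348×10⁻⁸ N⁻¹.
P = 0.0009016 / 1.348×10⁻⁸ = 66860 N = 66.86 kN.
σ_{bronze} = P/A₂ = 66860/1750 = 38.21 MPa, tensile.

σ ≈ 38.2 MPa (tensile)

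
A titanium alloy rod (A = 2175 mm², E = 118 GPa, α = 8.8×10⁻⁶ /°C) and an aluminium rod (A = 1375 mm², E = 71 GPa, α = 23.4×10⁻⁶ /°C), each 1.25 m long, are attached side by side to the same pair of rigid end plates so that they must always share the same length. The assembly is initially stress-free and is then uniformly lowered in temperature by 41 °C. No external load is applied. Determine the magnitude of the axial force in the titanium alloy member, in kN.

P ≈ 42.3 kN (compressive in the titanium alloy)

The aluminium has the larger α, so on cooling it would change length more than the titanium alloy if both were free. The rigid plates force a common final length, so the aluminium is put into tension and the titanium alloy into compression, with equal and opposite forces P (no external load).
Equating the net (thermal + elastic) strains gives |α₁ − α₂|·ΔT = P·[1/(A₁E₁) + 1/(A₂E₂)].
|α₁ − α₂|·ΔT = 14.6×10⁻⁶ × 41 = 0.0005986.
1/(A₁E₁) + 1/(A₂E₂) = 1/(2175×118×10³) + 1/(1375×71×10³) = 1.414×10⁻⁸ N⁻¹.
P = 0.0005986 / 1.414×10⁻⁸ = 42330 N = 42.33 kN.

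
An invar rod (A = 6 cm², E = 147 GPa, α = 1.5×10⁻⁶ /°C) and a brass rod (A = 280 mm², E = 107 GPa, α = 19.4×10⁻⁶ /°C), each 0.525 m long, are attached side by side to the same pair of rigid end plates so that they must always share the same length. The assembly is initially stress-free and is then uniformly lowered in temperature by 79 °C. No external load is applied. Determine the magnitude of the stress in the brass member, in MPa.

The brass has the larger α, so on cooling it would change length more than the invar if both were free. The rigid plates force a common final length, so the brass is put into tension and the invar into compression, with equal and opposite forces P (no external load).
Setting the final lengths equal and cancelling L: (α₁ − α₂)ΔT = P/(A₁E₁) + P/(A₂E₂).
|α₁ − α₂|·ΔT = 17.9×10⁻⁶ × 79 = 0.001414.
1/(A₁E₁) + 1/(A₂E₂) = 1/(600×147×10³) + 1/(280×107×10³) = 4.472×10⁻⁸ N⁻¹.
P = 0.001414 / 4.472×10⁻⁸ = 31620 N = 31.62 kN.
σ_{brass} = P/A₂ = 31620/280 = 112.9 MPa, tensile.

σ ≈ 113 MPa (tensile)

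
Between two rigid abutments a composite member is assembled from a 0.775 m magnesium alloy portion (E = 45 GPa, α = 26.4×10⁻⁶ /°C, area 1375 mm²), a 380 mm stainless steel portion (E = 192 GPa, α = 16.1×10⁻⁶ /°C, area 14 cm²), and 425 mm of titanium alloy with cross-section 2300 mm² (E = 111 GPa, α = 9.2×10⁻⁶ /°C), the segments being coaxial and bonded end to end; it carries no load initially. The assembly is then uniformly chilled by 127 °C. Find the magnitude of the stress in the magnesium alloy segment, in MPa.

σ ≈ 180 MPa (tensile)

Free thermal contraction of the whole bar: Σ αᵢΔT Lᵢ = 26.4×10⁻⁶×127×775 + 16.1×10⁻⁶×127×380 + 9.2×10⁻⁶×127×425 = 3.872 mm.
The walls prevent any net length change, so an axial force P (same in every segment) develops. Compatibility: P · Σ Lᵢ/(AᵢEᵢ) = δ_free.
The series flexibility is Σ Lᵢ/(AᵢEᵢ) = 775/(1375×45×10³) + 380/(1400×192×10³) + 425/(2300×111×10³) = 1.56×10⁻⁵ mm/N.
So P = 3.872 / 1.56×10⁻⁵ = 248.1 kN, tensile.
σ_{magnesium alloy} = P / A = 248100 / 1375 = 180.5 MPa.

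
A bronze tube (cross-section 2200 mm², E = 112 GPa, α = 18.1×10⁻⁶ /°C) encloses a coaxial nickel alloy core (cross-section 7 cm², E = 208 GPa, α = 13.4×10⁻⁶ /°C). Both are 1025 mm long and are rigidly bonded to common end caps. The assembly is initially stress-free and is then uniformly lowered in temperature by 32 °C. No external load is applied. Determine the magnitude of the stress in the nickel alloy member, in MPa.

σ ≈ 19.7 MPa (compressive)

Equilibrium of a rigid end plate with no external load gives equal and opposite internal forces ±P in the two members. Since α_{bronze} > α_{nickel alloy}, cooling drives the bronze into tension and the nickel alloy into compression.
Setting the final lengths equal and cancelling L: (α₁ − α₂)ΔT = P/(A₁E₁) + P/(A₂E₂).
|α₁ − α₂|·ΔT = 4.7×10⁻⁶ × 32 = 0.0001504.
1/(A₁E₁) + 1/(A₂E₂) = 1/(2200×112×10³) + 1/(700×208×10³) = 1.093×10⁻⁸ N⁻¹.
P = 0.0001504 / 1.093×10⁻⁸ = 13760 N = 13.76 kN.
σ_{nickel alloy} = P/A₂ = 13760/700 = 19.66 MPa, compressive.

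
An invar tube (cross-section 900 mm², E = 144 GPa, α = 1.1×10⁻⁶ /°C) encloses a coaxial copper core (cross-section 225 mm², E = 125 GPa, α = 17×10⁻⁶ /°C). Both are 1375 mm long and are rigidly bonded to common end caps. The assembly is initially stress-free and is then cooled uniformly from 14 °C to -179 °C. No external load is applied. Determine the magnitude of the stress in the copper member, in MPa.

σ ≈ 315 MPa (tensile)

Equilibrium of a rigid end plate with no external load gives equal and opposite internal forces ±P in the two members. Since α_{copper} > α_{invar}, cooling drives the copper into tension and the invar into compression.
Equating the net (thermal + elastic) strains gives |α₁ − α₂|·ΔT = P·[1/(A₁E₁) + 1/(A₂E₂)].
|α₁ − α₂|·ΔT = 15.9×10⁻⁶ × 193 = 0.003069.
1/(A₁E₁) + 1/(A₂E₂) = 1/(900×144×10³) + 1/(225×125×10³) = 4.327×10⁻⁸ N⁻¹.
P = 0.003069 / 4.327×10⁻⁸ = 70920 N = 70.92 kN.
σ_{copper} = P/A₂ = 70920/225 = 315.2 MPa, tensile.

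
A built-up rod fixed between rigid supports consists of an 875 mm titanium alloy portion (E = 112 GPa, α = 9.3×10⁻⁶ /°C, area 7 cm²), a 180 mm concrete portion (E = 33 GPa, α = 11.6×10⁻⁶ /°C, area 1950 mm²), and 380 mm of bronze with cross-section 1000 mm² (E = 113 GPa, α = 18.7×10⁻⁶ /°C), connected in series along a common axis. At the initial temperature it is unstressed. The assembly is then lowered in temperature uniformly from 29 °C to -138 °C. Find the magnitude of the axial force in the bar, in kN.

P ≈ 167 kN (tensile)

If the supports were absent, the total length change would be Σ αᵢΔT Lᵢ = 9.3×10⁻⁶×167×875 + 11.6×10⁻⁶×167×180 + 18.7×10⁻⁶×167×380 = 2.894 mm.
Since the ends are fixed, an axial force P builds up, equal in every segment, with P · Σ Lᵢ/(AᵢEᵢ) = δ_free.
Σ Lᵢ/(AᵢEᵢ) = 875/(700×112×10³) + 180/(1950×33×10³) + 380/(1000×113×10³) = 1.732×10⁻⁵ mm/N.
P = 2.894 / 1.732×10⁻⁵ = 167100 N = 167.1 kN, tensile.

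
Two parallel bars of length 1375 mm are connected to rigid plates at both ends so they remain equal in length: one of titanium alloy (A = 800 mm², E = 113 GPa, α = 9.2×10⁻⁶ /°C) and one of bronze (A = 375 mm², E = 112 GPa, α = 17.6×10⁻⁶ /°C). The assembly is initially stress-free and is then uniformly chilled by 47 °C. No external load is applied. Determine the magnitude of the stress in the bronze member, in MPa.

σ ≈ 30.2 MPa (tensile)

Equilibrium of a rigid end plate with no external load gives equal and opposite internal forces ±P in the two members. Since α_{bronze} > α_{titanium alloy}, cooling drives the bronze into tension and the titanium alloy into compression.
Equating the net (thermal + elastic) strains gives |α₁ − α₂|·ΔT = P·[1/(A₁E₁) + 1/(A₂E₂)].
|α₁ − α₂|·ΔT = 8.4×10⁻⁶ × 47 = 0.0003948.
1/(A₁E₁) + 1/(A₂E₂) = 1/(800×113×10³) + 1/(375×112×10³) = 3.487×10⁻⁸ N⁻¹.
P = 0.0003948 / 3.487×10⁻⁸ = 11320 N = 11.32 kN.
σ_{bronze} = P/A₂ = 11320/375 = 30.19 MPa, tensile.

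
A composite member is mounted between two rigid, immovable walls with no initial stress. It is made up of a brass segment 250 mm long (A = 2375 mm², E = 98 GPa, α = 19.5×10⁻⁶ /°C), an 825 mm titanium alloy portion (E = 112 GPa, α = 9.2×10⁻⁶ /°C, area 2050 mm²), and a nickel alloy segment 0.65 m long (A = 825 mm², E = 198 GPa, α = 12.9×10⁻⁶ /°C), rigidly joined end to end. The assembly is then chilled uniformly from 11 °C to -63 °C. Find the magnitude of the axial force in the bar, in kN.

With the walls removed the bar would change length by δ_free = Σ αᵢΔT Lᵢ = 19.5×10⁻⁶×74×250 + 9.2×10⁻⁶×74×825 + 12.9×10⁻⁶×74×650 = 1.543 mm.
Since the ends are fixed, an axial force P builds up, equal in every segment, with P · Σ Lᵢ/(AᵢEᵢ) = δ_free.
Σ Lᵢ/(AᵢEᵢ) = 250/(2375×98×10³) + 825/(2050×112×10³) + 650/(825×198×10³) = 8.647×10⁻⁶ mm/N.
P = 1.543 / 8.647×10⁻⁶ = 178400 N = 178.4 kN, tensile.

P ≈ 178 kN (tensile)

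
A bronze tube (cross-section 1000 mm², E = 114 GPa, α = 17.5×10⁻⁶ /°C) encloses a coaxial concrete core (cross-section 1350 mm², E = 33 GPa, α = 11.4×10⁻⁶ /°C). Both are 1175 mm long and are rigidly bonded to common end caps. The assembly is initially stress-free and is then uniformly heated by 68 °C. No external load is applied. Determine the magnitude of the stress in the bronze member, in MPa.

σ ≈ 13.3 MPa (compressive)

Equilibrium of a rigid end plate with no external load gives equal and opposite internal forces ±P in the two members. Since α_{bronze} > α_{concrete}, heating drives the bronze into compression and the concrete into tension.
Equating the net (thermal + elastic) strains gives |α₁ − α₂|·ΔT = P·[1/(A₁E₁) + 1/(A₂E₂)].
|α₁ − α₂|·ΔT = 6.1×10⁻⁶ × 68 = 0.0004148.
1/(A₁E₁) + 1/(A₂E₂) = 1/(1000×114×10³) + 1/(1350×33×10³) = 3.122×10⁻⁸ N⁻¹.
P = 0.0004148 / 3.122×10⁻⁸ = 13290 N = 13.29 kN.
σ_{bronze} = P/A₁ = 13290/1000 = 13.29 MPa, compressive.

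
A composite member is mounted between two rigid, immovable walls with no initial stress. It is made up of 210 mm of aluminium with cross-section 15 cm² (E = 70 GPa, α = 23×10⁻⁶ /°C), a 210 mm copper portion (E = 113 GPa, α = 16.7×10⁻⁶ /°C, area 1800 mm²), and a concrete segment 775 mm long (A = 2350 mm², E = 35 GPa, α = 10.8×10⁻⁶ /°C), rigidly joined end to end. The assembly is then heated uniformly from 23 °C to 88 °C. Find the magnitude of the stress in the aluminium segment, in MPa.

With the walls removed the bar would change length by δ_free = Σ αᵢΔT Lᵢ = 23×10⁻⁶×65×210 + 16.7×10⁻⁶×65×210 + 10.8×10⁻⁶×65×775 = 1.086 mm.
The walls prevent any net length change, so an axial force P (same in every segment) develops. Compatibility: P · Σ Lᵢ/(AᵢEᵢ) = δ_free.
Σ Lᵢ/(AᵢEᵢ) = 210/(1500×70×10³) + 210/(1800×113×10³) + 775/(2350×35×10³) = 1.245×10⁻⁵ mm/N.
P = 1.086 / 1.245×10⁻⁵ = 87190 N = 87.19 kN, compressive.
σ_{aluminium} = P / A = 87190 / 1500 = 58.13 MPa.

σ ≈ 58.1 MPa (compressive)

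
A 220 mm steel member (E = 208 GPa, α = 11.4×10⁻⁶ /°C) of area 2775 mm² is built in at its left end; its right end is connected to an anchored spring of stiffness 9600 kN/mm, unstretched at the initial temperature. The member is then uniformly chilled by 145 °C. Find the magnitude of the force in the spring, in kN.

Free thermal contraction: δ_free = αΔT L = 11.4×10⁻⁶ × 145 × 220 = 0.3637 mm.
Let P be the tensile force in the spring. The member extends elastically by PL/(AE) and the spring stretches by P/k; together these equal δ_free.
P [ L/(AE) + 1/k ] = δ_free → P [ 220/(2775×208×10³) + 1/(9600×10³) ] = 0.3637.
P = 0.3637 / 4.853×10⁻⁷ = 749300 N.

P ≈ 749 kN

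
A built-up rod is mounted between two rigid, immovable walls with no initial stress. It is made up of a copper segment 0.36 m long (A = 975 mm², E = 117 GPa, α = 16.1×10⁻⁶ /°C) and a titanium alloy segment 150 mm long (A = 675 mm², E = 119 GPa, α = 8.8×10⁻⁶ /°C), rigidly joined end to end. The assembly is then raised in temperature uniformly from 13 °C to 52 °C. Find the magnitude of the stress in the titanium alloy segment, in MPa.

σ ≈ 81.8 MPa (compressive)

Free thermal expansion of the whole bar: Σ αᵢΔT Lᵢ = 16.1×10⁻⁶×39×360 + 8.8×10⁻⁶×39×150 = 0.2775 mm.
Since the ends are fixed, an axial force P builds up, equal in every segment, with P · Σ Lᵢ/(AᵢEᵢ) = δ_free.
Σ Lᵢ/(AᵢEᵢ) = 360/(975×117×10³) + 150/(675×119×10³) = 5.023×10⁻⁶ mm/N.
Hence P = δ_free / Σ(L/AE) = 0.2775/5.023×10⁻⁶ = 55.25 kN (compressive).
σ_{titanium alloy} = P / A = 55250 / 675 = 81.85 MPa.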